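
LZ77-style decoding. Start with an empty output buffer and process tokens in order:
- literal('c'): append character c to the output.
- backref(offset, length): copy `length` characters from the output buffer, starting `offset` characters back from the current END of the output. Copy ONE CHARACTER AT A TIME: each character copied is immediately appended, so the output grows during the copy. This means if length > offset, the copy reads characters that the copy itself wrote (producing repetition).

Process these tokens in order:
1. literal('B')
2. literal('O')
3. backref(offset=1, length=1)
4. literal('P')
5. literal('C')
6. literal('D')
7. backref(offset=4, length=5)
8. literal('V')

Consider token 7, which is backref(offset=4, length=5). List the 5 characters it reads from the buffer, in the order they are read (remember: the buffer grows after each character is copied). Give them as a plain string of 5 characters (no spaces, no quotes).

Token 1: literal('B'). Output: "B"
Token 2: literal('O'). Output: "BO"
Token 3: backref(off=1, len=1). Copied 'O' from pos 1. Output: "BOO"
Token 4: literal('P'). Output: "BOOP"
Token 5: literal('C'). Output: "BOOPC"
Token 6: literal('D'). Output: "BOOPCD"
Token 7: backref(off=4, len=5). Buffer before: "BOOPCD" (len 6)
  byte 1: read out[2]='O', append. Buffer now: "BOOPCDO"
  byte 2: read out[3]='P', append. Buffer now: "BOOPCDOP"
  byte 3: read out[4]='C', append. Buffer now: "BOOPCDOPC"
  byte 4: read out[5]='D', append. Buffer now: "BOOPCDOPCD"
  byte 5: read out[6]='O', append. Buffer now: "BOOPCDOPCDO"

Answer: OPCDO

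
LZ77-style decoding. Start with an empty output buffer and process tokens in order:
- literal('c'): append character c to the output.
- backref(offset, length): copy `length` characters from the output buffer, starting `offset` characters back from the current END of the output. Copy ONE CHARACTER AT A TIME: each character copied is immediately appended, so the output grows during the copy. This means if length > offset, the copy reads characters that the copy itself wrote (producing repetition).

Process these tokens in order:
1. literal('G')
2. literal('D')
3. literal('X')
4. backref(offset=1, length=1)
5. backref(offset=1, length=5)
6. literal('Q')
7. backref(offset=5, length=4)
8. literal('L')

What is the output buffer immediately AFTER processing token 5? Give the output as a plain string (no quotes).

Token 1: literal('G'). Output: "G"
Token 2: literal('D'). Output: "GD"
Token 3: literal('X'). Output: "GDX"
Token 4: backref(off=1, len=1). Copied 'X' from pos 2. Output: "GDXX"
Token 5: backref(off=1, len=5) (overlapping!). Copied 'XXXXX' from pos 3. Output: "GDXXXXXXX"

Answer: GDXXXXXXX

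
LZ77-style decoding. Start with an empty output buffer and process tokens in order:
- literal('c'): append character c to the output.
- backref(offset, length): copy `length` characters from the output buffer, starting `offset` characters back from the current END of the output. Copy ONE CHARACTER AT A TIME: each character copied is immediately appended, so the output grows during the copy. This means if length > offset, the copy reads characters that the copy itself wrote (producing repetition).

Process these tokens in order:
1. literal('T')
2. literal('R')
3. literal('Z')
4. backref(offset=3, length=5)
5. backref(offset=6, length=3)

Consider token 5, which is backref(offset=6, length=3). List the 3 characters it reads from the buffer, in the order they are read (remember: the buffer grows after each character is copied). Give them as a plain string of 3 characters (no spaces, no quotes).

Token 1: literal('T'). Output: "T"
Token 2: literal('R'). Output: "TR"
Token 3: literal('Z'). Output: "TRZ"
Token 4: backref(off=3, len=5) (overlapping!). Copied 'TRZTR' from pos 0. Output: "TRZTRZTR"
Token 5: backref(off=6, len=3). Buffer before: "TRZTRZTR" (len 8)
  byte 1: read out[2]='Z', append. Buffer now: "TRZTRZTRZ"
  byte 2: read out[3]='T', append. Buffer now: "TRZTRZTRZT"
  byte 3: read out[4]='R', append. Buffer now: "TRZTRZTRZTR"

Answer: ZTR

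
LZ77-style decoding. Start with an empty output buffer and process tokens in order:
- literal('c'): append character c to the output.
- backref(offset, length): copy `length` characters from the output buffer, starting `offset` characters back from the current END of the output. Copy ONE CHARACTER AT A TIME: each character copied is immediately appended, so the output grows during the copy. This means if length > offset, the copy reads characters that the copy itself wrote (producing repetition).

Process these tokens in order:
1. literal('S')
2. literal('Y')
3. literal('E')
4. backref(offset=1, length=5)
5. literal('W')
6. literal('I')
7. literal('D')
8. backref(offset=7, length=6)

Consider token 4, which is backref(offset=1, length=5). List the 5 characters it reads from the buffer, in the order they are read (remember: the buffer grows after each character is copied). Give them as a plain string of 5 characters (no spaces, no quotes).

Answer: EEEEE

Derivation:
Token 1: literal('S'). Output: "S"
Token 2: literal('Y'). Output: "SY"
Token 3: literal('E'). Output: "SYE"
Token 4: backref(off=1, len=5). Buffer before: "SYE" (len 3)
  byte 1: read out[2]='E', append. Buffer now: "SYEE"
  byte 2: read out[3]='E', append. Buffer now: "SYEEE"
  byte 3: read out[4]='E', append. Buffer now: "SYEEEE"
  byte 4: read out[5]='E', append. Buffer now: "SYEEEEE"
  byte 5: read out[6]='E', append. Buffer now: "SYEEEEEE"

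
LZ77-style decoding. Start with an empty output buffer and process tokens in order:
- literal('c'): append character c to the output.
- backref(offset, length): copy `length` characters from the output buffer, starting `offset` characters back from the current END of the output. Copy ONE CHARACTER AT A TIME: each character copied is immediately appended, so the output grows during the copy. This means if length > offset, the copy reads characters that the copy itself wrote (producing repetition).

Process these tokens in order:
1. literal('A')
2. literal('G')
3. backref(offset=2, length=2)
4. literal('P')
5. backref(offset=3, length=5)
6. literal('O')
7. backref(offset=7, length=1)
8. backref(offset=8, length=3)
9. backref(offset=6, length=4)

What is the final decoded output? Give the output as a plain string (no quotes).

Token 1: literal('A'). Output: "A"
Token 2: literal('G'). Output: "AG"
Token 3: backref(off=2, len=2). Copied 'AG' from pos 0. Output: "AGAG"
Token 4: literal('P'). Output: "AGAGP"
Token 5: backref(off=3, len=5) (overlapping!). Copied 'AGPAG' from pos 2. Output: "AGAGPAGPAG"
Token 6: literal('O'). Output: "AGAGPAGPAGO"
Token 7: backref(off=7, len=1). Copied 'P' from pos 4. Output: "AGAGPAGPAGOP"
Token 8: backref(off=8, len=3). Copied 'PAG' from pos 4. Output: "AGAGPAGPAGOPPAG"
Token 9: backref(off=6, len=4). Copied 'GOPP' from pos 9. Output: "AGAGPAGPAGOPPAGGOPP"

Answer: AGAGPAGPAGOPPAGGOPP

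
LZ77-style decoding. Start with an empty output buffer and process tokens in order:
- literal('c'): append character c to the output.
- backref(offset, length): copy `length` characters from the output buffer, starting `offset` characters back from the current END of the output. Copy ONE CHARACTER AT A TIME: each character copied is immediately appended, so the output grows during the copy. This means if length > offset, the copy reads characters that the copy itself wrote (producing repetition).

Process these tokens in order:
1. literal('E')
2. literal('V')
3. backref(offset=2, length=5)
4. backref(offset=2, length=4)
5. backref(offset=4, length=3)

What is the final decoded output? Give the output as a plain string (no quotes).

Answer: EVEVEVEVEVEVEV

Derivation:
Token 1: literal('E'). Output: "E"
Token 2: literal('V'). Output: "EV"
Token 3: backref(off=2, len=5) (overlapping!). Copied 'EVEVE' from pos 0. Output: "EVEVEVE"
Token 4: backref(off=2, len=4) (overlapping!). Copied 'VEVE' from pos 5. Output: "EVEVEVEVEVE"
Token 5: backref(off=4, len=3). Copied 'VEV' from pos 7. Output: "EVEVEVEVEVEVEV"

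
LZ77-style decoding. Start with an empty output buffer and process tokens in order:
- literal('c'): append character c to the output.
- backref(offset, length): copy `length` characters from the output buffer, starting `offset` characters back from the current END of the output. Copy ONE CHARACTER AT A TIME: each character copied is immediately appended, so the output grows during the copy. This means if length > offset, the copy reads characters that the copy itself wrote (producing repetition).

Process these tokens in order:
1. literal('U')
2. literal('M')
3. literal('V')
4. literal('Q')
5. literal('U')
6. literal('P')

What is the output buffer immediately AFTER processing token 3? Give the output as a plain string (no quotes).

Answer: UMV

Derivation:
Token 1: literal('U'). Output: "U"
Token 2: literal('M'). Output: "UM"
Token 3: literal('V'). Output: "UMV"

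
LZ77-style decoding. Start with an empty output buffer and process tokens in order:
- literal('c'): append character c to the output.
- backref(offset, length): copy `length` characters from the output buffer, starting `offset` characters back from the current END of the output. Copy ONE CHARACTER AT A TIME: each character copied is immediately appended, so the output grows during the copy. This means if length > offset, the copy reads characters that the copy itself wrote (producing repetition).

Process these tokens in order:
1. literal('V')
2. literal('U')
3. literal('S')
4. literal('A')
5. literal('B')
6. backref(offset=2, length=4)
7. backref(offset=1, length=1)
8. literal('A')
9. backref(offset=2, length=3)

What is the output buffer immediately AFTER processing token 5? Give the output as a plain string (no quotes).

Token 1: literal('V'). Output: "V"
Token 2: literal('U'). Output: "VU"
Token 3: literal('S'). Output: "VUS"
Token 4: literal('A'). Output: "VUSA"
Token 5: literal('B'). Output: "VUSAB"

Answer: VUSAB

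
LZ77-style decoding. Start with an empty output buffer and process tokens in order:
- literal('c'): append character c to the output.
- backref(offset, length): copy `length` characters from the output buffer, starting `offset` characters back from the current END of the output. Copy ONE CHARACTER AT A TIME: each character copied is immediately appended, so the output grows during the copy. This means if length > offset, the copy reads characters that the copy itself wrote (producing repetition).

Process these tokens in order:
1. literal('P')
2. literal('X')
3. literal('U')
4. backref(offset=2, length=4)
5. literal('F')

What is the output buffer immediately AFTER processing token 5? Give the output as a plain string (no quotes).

Token 1: literal('P'). Output: "P"
Token 2: literal('X'). Output: "PX"
Token 3: literal('U'). Output: "PXU"
Token 4: backref(off=2, len=4) (overlapping!). Copied 'XUXU' from pos 1. Output: "PXUXUXU"
Token 5: literal('F'). Output: "PXUXUXUF"

Answer: PXUXUXUF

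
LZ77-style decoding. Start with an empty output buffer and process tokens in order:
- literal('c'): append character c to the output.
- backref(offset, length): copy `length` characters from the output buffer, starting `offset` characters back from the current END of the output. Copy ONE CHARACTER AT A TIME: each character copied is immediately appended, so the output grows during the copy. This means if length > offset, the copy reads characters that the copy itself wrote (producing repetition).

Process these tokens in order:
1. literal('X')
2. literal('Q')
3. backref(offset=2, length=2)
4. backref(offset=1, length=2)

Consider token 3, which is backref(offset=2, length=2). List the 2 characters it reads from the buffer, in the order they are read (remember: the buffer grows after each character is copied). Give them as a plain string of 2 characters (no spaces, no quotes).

Token 1: literal('X'). Output: "X"
Token 2: literal('Q'). Output: "XQ"
Token 3: backref(off=2, len=2). Buffer before: "XQ" (len 2)
  byte 1: read out[0]='X', append. Buffer now: "XQX"
  byte 2: read out[1]='Q', append. Buffer now: "XQXQ"

Answer: XQ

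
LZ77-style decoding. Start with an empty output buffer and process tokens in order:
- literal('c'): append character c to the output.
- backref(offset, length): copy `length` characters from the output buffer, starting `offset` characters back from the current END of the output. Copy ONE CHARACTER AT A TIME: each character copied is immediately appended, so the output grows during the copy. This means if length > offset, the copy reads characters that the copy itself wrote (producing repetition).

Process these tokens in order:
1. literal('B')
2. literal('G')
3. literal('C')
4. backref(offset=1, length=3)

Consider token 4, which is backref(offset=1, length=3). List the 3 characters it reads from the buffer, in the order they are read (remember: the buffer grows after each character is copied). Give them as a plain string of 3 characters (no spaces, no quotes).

Token 1: literal('B'). Output: "B"
Token 2: literal('G'). Output: "BG"
Token 3: literal('C'). Output: "BGC"
Token 4: backref(off=1, len=3). Buffer before: "BGC" (len 3)
  byte 1: read out[2]='C', append. Buffer now: "BGCC"
  byte 2: read out[3]='C', append. Buffer now: "BGCCC"
  byte 3: read out[4]='C', append. Buffer now: "BGCCCC"

Answer: CCC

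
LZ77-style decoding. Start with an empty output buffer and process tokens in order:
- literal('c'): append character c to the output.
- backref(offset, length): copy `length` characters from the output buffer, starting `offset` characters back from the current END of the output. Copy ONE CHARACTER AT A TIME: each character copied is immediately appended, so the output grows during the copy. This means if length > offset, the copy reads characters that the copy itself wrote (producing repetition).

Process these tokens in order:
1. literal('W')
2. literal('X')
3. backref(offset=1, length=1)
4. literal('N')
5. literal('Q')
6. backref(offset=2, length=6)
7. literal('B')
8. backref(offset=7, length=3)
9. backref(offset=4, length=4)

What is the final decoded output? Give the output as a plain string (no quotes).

Token 1: literal('W'). Output: "W"
Token 2: literal('X'). Output: "WX"
Token 3: backref(off=1, len=1). Copied 'X' from pos 1. Output: "WXX"
Token 4: literal('N'). Output: "WXXN"
Token 5: literal('Q'). Output: "WXXNQ"
Token 6: backref(off=2, len=6) (overlapping!). Copied 'NQNQNQ' from pos 3. Output: "WXXNQNQNQNQ"
Token 7: literal('B'). Output: "WXXNQNQNQNQB"
Token 8: backref(off=7, len=3). Copied 'NQN' from pos 5. Output: "WXXNQNQNQNQBNQN"
Token 9: backref(off=4, len=4). Copied 'BNQN' from pos 11. Output: "WXXNQNQNQNQBNQNBNQN"

Answer: WXXNQNQNQNQBNQNBNQN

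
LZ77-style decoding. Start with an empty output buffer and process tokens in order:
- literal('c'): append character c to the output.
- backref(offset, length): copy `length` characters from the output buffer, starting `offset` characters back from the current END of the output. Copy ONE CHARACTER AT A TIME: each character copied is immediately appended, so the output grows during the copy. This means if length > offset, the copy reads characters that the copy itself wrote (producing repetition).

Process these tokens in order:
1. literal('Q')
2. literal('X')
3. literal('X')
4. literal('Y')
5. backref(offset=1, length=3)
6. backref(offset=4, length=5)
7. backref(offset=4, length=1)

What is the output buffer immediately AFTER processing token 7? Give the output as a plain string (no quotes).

Token 1: literal('Q'). Output: "Q"
Token 2: literal('X'). Output: "QX"
Token 3: literal('X'). Output: "QXX"
Token 4: literal('Y'). Output: "QXXY"
Token 5: backref(off=1, len=3) (overlapping!). Copied 'YYY' from pos 3. Output: "QXXYYYY"
Token 6: backref(off=4, len=5) (overlapping!). Copied 'YYYYY' from pos 3. Output: "QXXYYYYYYYYY"
Token 7: backref(off=4, len=1). Copied 'Y' from pos 8. Output: "QXXYYYYYYYYYY"

Answer: QXXYYYYYYYYYY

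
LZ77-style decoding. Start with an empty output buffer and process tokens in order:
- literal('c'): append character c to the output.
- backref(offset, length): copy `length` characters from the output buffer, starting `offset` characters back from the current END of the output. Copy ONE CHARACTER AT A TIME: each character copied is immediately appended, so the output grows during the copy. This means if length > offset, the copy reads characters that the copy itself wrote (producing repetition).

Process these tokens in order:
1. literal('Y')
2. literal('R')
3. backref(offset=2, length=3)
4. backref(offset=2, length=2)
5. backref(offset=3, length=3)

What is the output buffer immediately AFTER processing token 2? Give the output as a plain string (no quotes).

Answer: YR

Derivation:
Token 1: literal('Y'). Output: "Y"
Token 2: literal('R'). Output: "YR"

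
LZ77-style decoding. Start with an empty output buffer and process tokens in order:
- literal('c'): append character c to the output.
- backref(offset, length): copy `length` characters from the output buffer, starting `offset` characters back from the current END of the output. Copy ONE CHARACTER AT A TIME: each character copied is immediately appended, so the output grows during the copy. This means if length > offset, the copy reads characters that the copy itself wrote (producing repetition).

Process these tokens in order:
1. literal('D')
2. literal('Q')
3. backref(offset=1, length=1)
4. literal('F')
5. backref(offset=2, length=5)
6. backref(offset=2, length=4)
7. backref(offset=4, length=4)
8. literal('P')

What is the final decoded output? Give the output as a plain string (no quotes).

Answer: DQQFQFQFQFQFQFQFQP

Derivation:
Token 1: literal('D'). Output: "D"
Token 2: literal('Q'). Output: "DQ"
Token 3: backref(off=1, len=1). Copied 'Q' from pos 1. Output: "DQQ"
Token 4: literal('F'). Output: "DQQF"
Token 5: backref(off=2, len=5) (overlapping!). Copied 'QFQFQ' from pos 2. Output: "DQQFQFQFQ"
Token 6: backref(off=2, len=4) (overlapping!). Copied 'FQFQ' from pos 7. Output: "DQQFQFQFQFQFQ"
Token 7: backref(off=4, len=4). Copied 'FQFQ' from pos 9. Output: "DQQFQFQFQFQFQFQFQ"
Token 8: literal('P'). Output: "DQQFQFQFQFQFQFQFQP"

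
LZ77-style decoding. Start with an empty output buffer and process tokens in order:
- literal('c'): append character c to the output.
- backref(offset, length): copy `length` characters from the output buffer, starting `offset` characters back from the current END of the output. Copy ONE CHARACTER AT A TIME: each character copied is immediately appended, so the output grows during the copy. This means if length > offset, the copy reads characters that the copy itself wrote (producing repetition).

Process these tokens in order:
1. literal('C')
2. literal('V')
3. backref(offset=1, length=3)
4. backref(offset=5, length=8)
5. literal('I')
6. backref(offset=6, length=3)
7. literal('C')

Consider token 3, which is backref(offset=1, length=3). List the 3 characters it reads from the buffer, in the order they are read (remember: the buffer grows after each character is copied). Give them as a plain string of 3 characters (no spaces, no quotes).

Token 1: literal('C'). Output: "C"
Token 2: literal('V'). Output: "CV"
Token 3: backref(off=1, len=3). Buffer before: "CV" (len 2)
  byte 1: read out[1]='V', append. Buffer now: "CVV"
  byte 2: read out[2]='V', append. Buffer now: "CVVV"
  byte 3: read out[3]='V', append. Buffer now: "CVVVV"

Answer: VVV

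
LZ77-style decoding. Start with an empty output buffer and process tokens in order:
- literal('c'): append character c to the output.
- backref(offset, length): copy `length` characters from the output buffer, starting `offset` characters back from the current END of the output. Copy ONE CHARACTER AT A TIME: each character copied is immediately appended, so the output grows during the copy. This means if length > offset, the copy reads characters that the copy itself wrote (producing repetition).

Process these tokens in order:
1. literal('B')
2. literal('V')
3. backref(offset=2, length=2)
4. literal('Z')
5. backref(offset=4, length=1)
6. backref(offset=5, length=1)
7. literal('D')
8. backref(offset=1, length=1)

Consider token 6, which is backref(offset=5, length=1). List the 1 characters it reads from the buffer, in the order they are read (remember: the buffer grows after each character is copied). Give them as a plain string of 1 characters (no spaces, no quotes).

Token 1: literal('B'). Output: "B"
Token 2: literal('V'). Output: "BV"
Token 3: backref(off=2, len=2). Copied 'BV' from pos 0. Output: "BVBV"
Token 4: literal('Z'). Output: "BVBVZ"
Token 5: backref(off=4, len=1). Copied 'V' from pos 1. Output: "BVBVZV"
Token 6: backref(off=5, len=1). Buffer before: "BVBVZV" (len 6)
  byte 1: read out[1]='V', append. Buffer now: "BVBVZVV"

Answer: V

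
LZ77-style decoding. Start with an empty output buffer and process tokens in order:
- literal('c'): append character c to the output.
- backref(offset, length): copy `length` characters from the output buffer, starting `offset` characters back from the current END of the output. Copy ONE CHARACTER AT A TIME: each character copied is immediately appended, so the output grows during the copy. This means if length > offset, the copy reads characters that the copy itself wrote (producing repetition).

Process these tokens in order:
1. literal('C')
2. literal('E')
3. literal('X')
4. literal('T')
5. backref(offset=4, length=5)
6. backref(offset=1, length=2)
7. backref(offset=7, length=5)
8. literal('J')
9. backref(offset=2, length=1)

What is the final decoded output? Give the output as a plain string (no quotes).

Token 1: literal('C'). Output: "C"
Token 2: literal('E'). Output: "CE"
Token 3: literal('X'). Output: "CEX"
Token 4: literal('T'). Output: "CEXT"
Token 5: backref(off=4, len=5) (overlapping!). Copied 'CEXTC' from pos 0. Output: "CEXTCEXTC"
Token 6: backref(off=1, len=2) (overlapping!). Copied 'CC' from pos 8. Output: "CEXTCEXTCCC"
Token 7: backref(off=7, len=5). Copied 'CEXTC' from pos 4. Output: "CEXTCEXTCCCCEXTC"
Token 8: literal('J'). Output: "CEXTCEXTCCCCEXTCJ"
Token 9: backref(off=2, len=1). Copied 'C' from pos 15. Output: "CEXTCEXTCCCCEXTCJC"

Answer: CEXTCEXTCCCCEXTCJC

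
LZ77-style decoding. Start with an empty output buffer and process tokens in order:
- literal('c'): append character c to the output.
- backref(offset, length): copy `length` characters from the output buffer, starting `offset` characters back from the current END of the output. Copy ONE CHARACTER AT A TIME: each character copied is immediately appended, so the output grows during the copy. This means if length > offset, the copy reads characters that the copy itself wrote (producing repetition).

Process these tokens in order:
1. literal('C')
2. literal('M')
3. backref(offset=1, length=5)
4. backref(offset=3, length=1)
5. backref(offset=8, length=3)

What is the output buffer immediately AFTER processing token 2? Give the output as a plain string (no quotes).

Token 1: literal('C'). Output: "C"
Token 2: literal('M'). Output: "CM"

Answer: CM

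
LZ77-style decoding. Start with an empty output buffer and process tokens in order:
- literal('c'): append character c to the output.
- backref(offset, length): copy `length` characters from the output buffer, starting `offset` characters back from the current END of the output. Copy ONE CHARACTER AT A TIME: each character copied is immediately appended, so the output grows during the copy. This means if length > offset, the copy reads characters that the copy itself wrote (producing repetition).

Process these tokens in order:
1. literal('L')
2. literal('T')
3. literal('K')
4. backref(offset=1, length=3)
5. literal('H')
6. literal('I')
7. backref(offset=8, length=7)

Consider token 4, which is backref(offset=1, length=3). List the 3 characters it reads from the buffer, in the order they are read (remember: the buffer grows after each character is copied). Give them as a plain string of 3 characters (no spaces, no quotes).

Answer: KKK

Derivation:
Token 1: literal('L'). Output: "L"
Token 2: literal('T'). Output: "LT"
Token 3: literal('K'). Output: "LTK"
Token 4: backref(off=1, len=3). Buffer before: "LTK" (len 3)
  byte 1: read out[2]='K', append. Buffer now: "LTKK"
  byte 2: read out[3]='K', append. Buffer now: "LTKKK"
  byte 3: read out[4]='K', append. Buffer now: "LTKKKK"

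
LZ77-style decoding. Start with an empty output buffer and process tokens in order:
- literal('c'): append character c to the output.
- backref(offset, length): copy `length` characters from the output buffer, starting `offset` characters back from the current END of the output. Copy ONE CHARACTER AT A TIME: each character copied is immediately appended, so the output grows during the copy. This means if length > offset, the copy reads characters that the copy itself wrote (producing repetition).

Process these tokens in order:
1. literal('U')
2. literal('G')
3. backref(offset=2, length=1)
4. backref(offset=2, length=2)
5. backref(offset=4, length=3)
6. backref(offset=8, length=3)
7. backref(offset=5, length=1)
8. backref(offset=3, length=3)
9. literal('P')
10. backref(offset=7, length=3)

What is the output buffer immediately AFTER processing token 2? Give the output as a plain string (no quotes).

Answer: UG

Derivation:
Token 1: literal('U'). Output: "U"
Token 2: literal('G'). Output: "UG"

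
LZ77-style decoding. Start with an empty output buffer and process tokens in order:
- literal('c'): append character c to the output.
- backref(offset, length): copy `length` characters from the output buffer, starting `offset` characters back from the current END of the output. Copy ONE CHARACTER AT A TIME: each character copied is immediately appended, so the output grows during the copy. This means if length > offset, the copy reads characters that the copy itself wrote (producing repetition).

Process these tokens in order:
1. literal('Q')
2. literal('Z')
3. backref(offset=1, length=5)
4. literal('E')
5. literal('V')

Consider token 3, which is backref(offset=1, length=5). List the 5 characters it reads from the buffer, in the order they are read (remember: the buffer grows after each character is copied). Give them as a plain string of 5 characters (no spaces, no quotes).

Token 1: literal('Q'). Output: "Q"
Token 2: literal('Z'). Output: "QZ"
Token 3: backref(off=1, len=5). Buffer before: "QZ" (len 2)
  byte 1: read out[1]='Z', append. Buffer now: "QZZ"
  byte 2: read out[2]='Z', append. Buffer now: "QZZZ"
  byte 3: read out[3]='Z', append. Buffer now: "QZZZZ"
  byte 4: read out[4]='Z', append. Buffer now: "QZZZZZ"
  byte 5: read out[5]='Z', append. Buffer now: "QZZZZZZ"

Answer: ZZZZZ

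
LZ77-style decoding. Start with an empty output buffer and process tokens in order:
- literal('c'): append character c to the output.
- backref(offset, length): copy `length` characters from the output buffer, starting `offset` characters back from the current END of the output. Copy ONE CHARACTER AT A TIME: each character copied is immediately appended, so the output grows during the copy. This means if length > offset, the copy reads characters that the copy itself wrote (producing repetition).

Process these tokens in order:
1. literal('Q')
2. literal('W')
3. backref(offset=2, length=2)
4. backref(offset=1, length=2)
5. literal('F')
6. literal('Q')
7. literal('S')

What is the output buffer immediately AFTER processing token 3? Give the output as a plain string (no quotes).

Answer: QWQW

Derivation:
Token 1: literal('Q'). Output: "Q"
Token 2: literal('W'). Output: "QW"
Token 3: backref(off=2, len=2). Copied 'QW' from pos 0. Output: "QWQW"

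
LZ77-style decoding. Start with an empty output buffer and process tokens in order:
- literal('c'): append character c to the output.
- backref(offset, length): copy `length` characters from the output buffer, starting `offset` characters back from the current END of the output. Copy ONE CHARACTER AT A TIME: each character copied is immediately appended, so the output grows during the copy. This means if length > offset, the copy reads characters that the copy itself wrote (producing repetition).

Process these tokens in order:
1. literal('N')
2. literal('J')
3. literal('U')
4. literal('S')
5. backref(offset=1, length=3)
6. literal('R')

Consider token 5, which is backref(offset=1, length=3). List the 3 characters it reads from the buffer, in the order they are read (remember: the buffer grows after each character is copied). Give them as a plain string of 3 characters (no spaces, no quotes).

Token 1: literal('N'). Output: "N"
Token 2: literal('J'). Output: "NJ"
Token 3: literal('U'). Output: "NJU"
Token 4: literal('S'). Output: "NJUS"
Token 5: backref(off=1, len=3). Buffer before: "NJUS" (len 4)
  byte 1: read out[3]='S', append. Buffer now: "NJUSS"
  byte 2: read out[4]='S', append. Buffer now: "NJUSSS"
  byte 3: read out[5]='S', append. Buffer now: "NJUSSSS"

Answer: SSS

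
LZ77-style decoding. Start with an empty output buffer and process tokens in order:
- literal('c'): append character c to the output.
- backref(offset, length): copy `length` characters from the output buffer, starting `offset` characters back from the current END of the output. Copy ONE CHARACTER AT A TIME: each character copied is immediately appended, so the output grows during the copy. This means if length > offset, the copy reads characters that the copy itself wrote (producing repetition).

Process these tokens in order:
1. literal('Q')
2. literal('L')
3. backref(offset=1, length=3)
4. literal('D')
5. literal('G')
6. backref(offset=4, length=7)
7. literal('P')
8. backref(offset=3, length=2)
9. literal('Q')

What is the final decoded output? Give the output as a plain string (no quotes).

Token 1: literal('Q'). Output: "Q"
Token 2: literal('L'). Output: "QL"
Token 3: backref(off=1, len=3) (overlapping!). Copied 'LLL' from pos 1. Output: "QLLLL"
Token 4: literal('D'). Output: "QLLLLD"
Token 5: literal('G'). Output: "QLLLLDG"
Token 6: backref(off=4, len=7) (overlapping!). Copied 'LLDGLLD' from pos 3. Output: "QLLLLDGLLDGLLD"
Token 7: literal('P'). Output: "QLLLLDGLLDGLLDP"
Token 8: backref(off=3, len=2). Copied 'LD' from pos 12. Output: "QLLLLDGLLDGLLDPLD"
Token 9: literal('Q'). Output: "QLLLLDGLLDGLLDPLDQ"

Answer: QLLLLDGLLDGLLDPLDQ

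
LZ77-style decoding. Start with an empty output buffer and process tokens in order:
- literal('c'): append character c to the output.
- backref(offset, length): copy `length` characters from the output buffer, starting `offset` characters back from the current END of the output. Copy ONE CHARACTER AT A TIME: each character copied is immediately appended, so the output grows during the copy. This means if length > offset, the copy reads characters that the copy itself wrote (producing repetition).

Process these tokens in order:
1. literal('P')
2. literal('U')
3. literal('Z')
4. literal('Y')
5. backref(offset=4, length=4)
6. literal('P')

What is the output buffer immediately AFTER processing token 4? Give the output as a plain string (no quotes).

Answer: PUZY

Derivation:
Token 1: literal('P'). Output: "P"
Token 2: literal('U'). Output: "PU"
Token 3: literal('Z'). Output: "PUZ"
Token 4: literal('Y'). Output: "PUZY"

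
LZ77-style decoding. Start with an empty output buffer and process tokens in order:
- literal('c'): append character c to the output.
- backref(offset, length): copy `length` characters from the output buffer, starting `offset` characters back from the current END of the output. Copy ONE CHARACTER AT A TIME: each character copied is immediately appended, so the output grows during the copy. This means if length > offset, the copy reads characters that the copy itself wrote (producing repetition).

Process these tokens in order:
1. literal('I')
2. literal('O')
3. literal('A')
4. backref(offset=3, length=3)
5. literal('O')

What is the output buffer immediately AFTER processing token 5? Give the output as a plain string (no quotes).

Token 1: literal('I'). Output: "I"
Token 2: literal('O'). Output: "IO"
Token 3: literal('A'). Output: "IOA"
Token 4: backref(off=3, len=3). Copied 'IOA' from pos 0. Output: "IOAIOA"
Token 5: literal('O'). Output: "IOAIOAO"

Answer: IOAIOAO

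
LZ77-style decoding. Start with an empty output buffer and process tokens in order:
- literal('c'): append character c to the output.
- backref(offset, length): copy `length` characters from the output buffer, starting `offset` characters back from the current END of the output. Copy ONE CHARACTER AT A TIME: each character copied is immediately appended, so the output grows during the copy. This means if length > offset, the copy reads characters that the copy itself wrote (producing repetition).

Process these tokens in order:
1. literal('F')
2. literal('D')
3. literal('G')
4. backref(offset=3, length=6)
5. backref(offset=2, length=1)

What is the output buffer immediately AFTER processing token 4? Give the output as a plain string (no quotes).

Token 1: literal('F'). Output: "F"
Token 2: literal('D'). Output: "FD"
Token 3: literal('G'). Output: "FDG"
Token 4: backref(off=3, len=6) (overlapping!). Copied 'FDGFDG' from pos 0. Output: "FDGFDGFDG"

Answer: FDGFDGFDG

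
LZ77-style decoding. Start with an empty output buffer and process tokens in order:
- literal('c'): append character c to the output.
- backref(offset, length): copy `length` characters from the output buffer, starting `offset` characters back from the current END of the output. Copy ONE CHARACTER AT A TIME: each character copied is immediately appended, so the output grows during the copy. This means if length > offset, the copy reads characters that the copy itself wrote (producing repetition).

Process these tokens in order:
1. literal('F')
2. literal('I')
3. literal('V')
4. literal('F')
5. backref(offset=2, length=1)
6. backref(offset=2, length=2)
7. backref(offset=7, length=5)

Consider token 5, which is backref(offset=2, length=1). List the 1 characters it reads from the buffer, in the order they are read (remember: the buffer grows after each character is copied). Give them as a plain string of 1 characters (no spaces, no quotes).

Token 1: literal('F'). Output: "F"
Token 2: literal('I'). Output: "FI"
Token 3: literal('V'). Output: "FIV"
Token 4: literal('F'). Output: "FIVF"
Token 5: backref(off=2, len=1). Buffer before: "FIVF" (len 4)
  byte 1: read out[2]='V', append. Buffer now: "FIVFV"

Answer: V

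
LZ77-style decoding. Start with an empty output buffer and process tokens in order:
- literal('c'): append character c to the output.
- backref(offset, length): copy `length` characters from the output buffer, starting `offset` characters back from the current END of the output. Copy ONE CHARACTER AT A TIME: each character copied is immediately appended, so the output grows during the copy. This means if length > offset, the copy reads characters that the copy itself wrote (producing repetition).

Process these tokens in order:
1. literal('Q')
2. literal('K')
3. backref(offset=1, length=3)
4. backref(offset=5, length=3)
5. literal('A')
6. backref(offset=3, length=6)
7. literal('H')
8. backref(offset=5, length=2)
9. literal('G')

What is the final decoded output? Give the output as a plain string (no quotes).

Answer: QKKKKQKKAKKAKKAHAKG

Derivation:
Token 1: literal('Q'). Output: "Q"
Token 2: literal('K'). Output: "QK"
Token 3: backref(off=1, len=3) (overlapping!). Copied 'KKK' from pos 1. Output: "QKKKK"
Token 4: backref(off=5, len=3). Copied 'QKK' from pos 0. Output: "QKKKKQKK"
Token 5: literal('A'). Output: "QKKKKQKKA"
Token 6: backref(off=3, len=6) (overlapping!). Copied 'KKAKKA' from pos 6. Output: "QKKKKQKKAKKAKKA"
Token 7: literal('H'). Output: "QKKKKQKKAKKAKKAH"
Token 8: backref(off=5, len=2). Copied 'AK' from pos 11. Output: "QKKKKQKKAKKAKKAHAK"
Token 9: literal('G'). Output: "QKKKKQKKAKKAKKAHAKG"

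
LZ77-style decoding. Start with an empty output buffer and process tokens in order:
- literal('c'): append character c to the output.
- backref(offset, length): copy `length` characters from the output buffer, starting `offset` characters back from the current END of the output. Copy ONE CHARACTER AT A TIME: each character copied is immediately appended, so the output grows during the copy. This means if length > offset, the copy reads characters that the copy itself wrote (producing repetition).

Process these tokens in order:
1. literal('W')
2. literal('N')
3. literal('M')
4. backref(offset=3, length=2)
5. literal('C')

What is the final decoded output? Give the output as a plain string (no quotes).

Answer: WNMWNC

Derivation:
Token 1: literal('W'). Output: "W"
Token 2: literal('N'). Output: "WN"
Token 3: literal('M'). Output: "WNM"
Token 4: backref(off=3, len=2). Copied 'WN' from pos 0. Output: "WNMWN"
Token 5: literal('C'). Output: "WNMWNC"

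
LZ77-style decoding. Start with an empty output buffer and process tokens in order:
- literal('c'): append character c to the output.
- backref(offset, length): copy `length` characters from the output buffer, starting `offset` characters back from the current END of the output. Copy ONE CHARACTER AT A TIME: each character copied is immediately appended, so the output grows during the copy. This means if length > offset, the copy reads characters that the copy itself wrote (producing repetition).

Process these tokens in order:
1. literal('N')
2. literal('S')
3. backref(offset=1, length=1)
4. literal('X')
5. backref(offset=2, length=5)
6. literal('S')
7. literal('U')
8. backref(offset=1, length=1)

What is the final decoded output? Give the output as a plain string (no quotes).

Token 1: literal('N'). Output: "N"
Token 2: literal('S'). Output: "NS"
Token 3: backref(off=1, len=1). Copied 'S' from pos 1. Output: "NSS"
Token 4: literal('X'). Output: "NSSX"
Token 5: backref(off=2, len=5) (overlapping!). Copied 'SXSXS' from pos 2. Output: "NSSXSXSXS"
Token 6: literal('S'). Output: "NSSXSXSXSS"
Token 7: literal('U'). Output: "NSSXSXSXSSU"
Token 8: backref(off=1, len=1). Copied 'U' from pos 10. Output: "NSSXSXSXSSUU"

Answer: NSSXSXSXSSUU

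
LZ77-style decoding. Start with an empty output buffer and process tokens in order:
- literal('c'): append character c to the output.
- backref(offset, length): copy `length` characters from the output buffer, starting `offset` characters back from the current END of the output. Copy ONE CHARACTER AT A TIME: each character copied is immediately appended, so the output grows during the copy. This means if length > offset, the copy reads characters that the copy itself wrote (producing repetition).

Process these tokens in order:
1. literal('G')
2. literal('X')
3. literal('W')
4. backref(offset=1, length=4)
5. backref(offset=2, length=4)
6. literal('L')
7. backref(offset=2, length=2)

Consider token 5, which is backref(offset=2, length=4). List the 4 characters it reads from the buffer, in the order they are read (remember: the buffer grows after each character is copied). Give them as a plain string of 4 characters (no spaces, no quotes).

Token 1: literal('G'). Output: "G"
Token 2: literal('X'). Output: "GX"
Token 3: literal('W'). Output: "GXW"
Token 4: backref(off=1, len=4) (overlapping!). Copied 'WWWW' from pos 2. Output: "GXWWWWW"
Token 5: backref(off=2, len=4). Buffer before: "GXWWWWW" (len 7)
  byte 1: read out[5]='W', append. Buffer now: "GXWWWWWW"
  byte 2: read out[6]='W', append. Buffer now: "GXWWWWWWW"
  byte 3: read out[7]='W', append. Buffer now: "GXWWWWWWWW"
  byte 4: read out[8]='W', append. Buffer now: "GXWWWWWWWWW"

Answer: WWWW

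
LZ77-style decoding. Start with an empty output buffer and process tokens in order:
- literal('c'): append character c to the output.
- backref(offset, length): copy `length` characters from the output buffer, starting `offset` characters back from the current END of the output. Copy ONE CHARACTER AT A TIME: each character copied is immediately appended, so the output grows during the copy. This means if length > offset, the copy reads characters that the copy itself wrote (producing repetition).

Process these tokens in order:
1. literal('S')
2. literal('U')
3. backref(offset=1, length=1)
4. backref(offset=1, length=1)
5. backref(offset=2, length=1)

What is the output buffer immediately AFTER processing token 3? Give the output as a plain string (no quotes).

Token 1: literal('S'). Output: "S"
Token 2: literal('U'). Output: "SU"
Token 3: backref(off=1, len=1). Copied 'U' from pos 1. Output: "SUU"

Answer: SUU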